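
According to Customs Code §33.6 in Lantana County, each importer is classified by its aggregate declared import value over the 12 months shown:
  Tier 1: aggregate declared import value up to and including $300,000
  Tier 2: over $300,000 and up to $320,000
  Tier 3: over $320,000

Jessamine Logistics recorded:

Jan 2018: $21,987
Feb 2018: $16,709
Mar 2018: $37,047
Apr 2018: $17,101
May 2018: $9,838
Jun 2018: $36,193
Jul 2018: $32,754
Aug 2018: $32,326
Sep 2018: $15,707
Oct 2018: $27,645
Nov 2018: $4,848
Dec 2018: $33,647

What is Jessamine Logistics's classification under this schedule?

Aggregate declared import value: $21,987 + $16,709 + $37,047 + $17,101 + $9,838 + $36,193 + $32,754 + $32,326 + $15,707 + $27,645 + $4,848 + $33,647 = $285,802.
$285,802 ≤ $300,000, so Tier 1 applies.

Tier 1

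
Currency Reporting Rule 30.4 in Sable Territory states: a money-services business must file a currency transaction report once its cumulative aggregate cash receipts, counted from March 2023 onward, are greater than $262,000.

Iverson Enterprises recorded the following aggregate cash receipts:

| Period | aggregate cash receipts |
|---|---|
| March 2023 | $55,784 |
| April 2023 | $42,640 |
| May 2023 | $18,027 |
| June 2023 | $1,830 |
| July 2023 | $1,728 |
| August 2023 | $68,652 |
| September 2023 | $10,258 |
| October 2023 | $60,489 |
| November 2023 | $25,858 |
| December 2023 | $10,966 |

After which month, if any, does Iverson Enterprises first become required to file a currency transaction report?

November 2023

Through March 2023: $55,784
Through April 2023: $98,424
Through May 2023: $116,451
Through June 2023: $118,281
Through July 2023: $120,009
Through August 2023: $188,661
Through September 2023: $198,919
Through October 2023: $259,408
Through November 2023: $285,266 ← exceeds threshold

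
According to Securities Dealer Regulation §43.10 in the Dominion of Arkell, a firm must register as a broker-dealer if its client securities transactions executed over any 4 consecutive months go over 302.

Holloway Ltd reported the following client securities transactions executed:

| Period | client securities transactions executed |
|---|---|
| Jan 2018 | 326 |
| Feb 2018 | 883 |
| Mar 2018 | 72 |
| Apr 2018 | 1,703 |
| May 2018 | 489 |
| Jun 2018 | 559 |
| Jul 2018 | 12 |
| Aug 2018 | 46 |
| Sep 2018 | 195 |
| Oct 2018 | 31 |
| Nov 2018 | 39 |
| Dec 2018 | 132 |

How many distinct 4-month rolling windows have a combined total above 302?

8

Jan 2018–Apr 2018: 326 + 883 + 72 + 1,703 = 2,984 (over)
Feb 2018–May 2018: 883 + 72 + 1,703 + 489 = 3,147 (over)
Mar 2018–Jun 2018: 72 + 1,703 + 489 + 559 = 2,823 (over)
Apr 2018–Jul 2018: 1,703 + 489 + 559 + 12 = 2,763 (over)
May 2018–Aug 2018: 489 + 559 + 12 + 46 = 1,106 (over)
Jun 2018–Sep 2018: 559 + 12 + 46 + 195 = 812 (over)
Jul 2018–Oct 2018: 12 + 46 + 195 + 31 = 284 (under)
Aug 2018–Nov 2018: 46 + 195 + 31 + 39 = 311 (over)
Sep 2018–Dec 2018: 195 + 31 + 39 + 132 = 397 (over)
8 windows exceed the threshold.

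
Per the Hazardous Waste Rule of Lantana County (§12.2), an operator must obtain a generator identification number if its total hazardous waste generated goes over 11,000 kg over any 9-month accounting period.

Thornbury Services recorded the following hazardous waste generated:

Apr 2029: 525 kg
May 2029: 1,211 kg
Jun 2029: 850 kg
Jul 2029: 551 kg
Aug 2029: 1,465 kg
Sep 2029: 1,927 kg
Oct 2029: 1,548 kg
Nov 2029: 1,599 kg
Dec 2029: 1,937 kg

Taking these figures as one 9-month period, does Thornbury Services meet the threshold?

Total hazardous waste generated: 525 kg + 1,211 kg + 850 kg + 551 kg + 1,465 kg + 1,927 kg + 1,548 kg + 1,599 kg + 1,937 kg = 11,613 kg.
11,613 kg > 11,000 kg, so the threshold is exceeded.

Yes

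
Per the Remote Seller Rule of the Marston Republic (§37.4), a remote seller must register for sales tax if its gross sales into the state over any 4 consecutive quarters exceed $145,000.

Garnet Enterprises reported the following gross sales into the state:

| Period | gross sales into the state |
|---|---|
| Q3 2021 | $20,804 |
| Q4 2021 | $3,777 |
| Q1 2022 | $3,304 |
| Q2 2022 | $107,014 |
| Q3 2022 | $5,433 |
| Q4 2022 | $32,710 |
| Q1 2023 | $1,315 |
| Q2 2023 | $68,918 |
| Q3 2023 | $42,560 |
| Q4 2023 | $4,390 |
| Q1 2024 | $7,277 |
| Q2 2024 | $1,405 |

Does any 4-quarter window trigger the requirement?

Yes

Q3 2021–Q2 2022: $20,804 + $3,777 + $3,304 + $107,014 = $134,899 (under)
Q4 2021–Q3 2022: $3,777 + $3,304 + $107,014 + $5,433 = $119,528 (under)
Q1 2022–Q4 2022: $3,304 + $107,014 + $5,433 + $32,710 = $148,461 (over)
Q2 2022–Q1 2023: $107,014 + $5,433 + $32,710 + $1,315 = $146,472 (over)
Q3 2022–Q2 2023: $5,433 + $32,710 + $1,315 + $68,918 = $108,376 (under)
Q4 2022–Q3 2023: $32,710 + $1,315 + $68,918 + $42,560 = $145,503 (over)
Q1 2023–Q4 2023: $1,315 + $68,918 + $42,560 + $4,390 = $117,183 (under)
Q2 2023–Q1 2024: $68,918 + $42,560 + $4,390 + $7,277 = $123,145 (under)
Q3 2023–Q2 2024: $42,560 + $4,390 + $7,277 + $1,405 = $55,632 (under)
At least one window exceeds $145,000.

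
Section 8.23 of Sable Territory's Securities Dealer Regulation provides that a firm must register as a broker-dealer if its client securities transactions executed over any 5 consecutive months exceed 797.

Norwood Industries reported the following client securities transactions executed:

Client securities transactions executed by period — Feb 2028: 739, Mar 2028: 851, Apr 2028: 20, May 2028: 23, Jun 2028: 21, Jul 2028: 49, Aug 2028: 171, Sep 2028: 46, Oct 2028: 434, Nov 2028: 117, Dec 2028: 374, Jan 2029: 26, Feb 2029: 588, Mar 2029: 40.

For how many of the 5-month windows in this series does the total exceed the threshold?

7

Feb 2028–Jun 2028: 739 + 851 + 20 + 23 + 21 = 1,654 (over)
Mar 2028–Jul 2028: 851 + 20 + 23 + 21 + 49 = 964 (over)
Apr 2028–Aug 2028: 20 + 23 + 21 + 49 + 171 = 284 (under)
May 2028–Sep 2028: 23 + 21 + 49 + 171 + 46 = 310 (under)
Jun 2028–Oct 2028: 21 + 49 + 171 + 46 + 434 = 721 (under)
Jul 2028–Nov 2028: 49 + 171 + 46 + 434 + 117 = 817 (over)
Aug 2028–Dec 2028: 171 + 46 + 434 + 117 + 374 = 1,142 (over)
Sep 2028–Jan 2029: 46 + 434 + 117 + 374 + 26 = 997 (over)
Oct 2028–Feb 2029: 434 + 117 + 374 + 26 + 588 = 1,539 (over)
Nov 2028–Mar 2029: 117 + 374 + 26 + 588 + 40 = 1,145 (over)
7 windows exceed the threshold.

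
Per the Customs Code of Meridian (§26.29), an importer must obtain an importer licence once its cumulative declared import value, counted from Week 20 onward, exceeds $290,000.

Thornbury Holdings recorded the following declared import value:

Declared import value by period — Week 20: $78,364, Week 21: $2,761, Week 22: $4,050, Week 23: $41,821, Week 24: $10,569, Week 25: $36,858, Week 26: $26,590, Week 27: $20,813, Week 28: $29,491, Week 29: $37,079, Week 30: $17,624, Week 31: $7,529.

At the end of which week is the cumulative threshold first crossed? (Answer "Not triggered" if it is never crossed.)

Week 30

Through Week 20: $78,364
Through Week 21: $81,125
Through Week 22: $85,175
Through Week 23: $126,996
Through Week 24: $137,565
Through Week 25: $174,423
Through Week 26: $201,013
Through Week 27: $221,826
Through Week 28: $251,317
Through Week 29: $288,396
Through Week 30: $306,020 ← exceeds threshold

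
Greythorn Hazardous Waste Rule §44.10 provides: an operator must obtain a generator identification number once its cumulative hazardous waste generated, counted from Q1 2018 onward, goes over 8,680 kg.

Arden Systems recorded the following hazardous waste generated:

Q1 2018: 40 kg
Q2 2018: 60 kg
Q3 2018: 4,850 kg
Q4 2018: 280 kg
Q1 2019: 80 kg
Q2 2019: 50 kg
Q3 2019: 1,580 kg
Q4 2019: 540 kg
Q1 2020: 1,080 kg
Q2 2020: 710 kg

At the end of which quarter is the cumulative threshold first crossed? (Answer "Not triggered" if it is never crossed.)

Q2 2020

Through Q1 2018: 40 kg
Through Q2 2018: 100 kg
Through Q3 2018: 4,950 kg
Through Q4 2018: 5,230 kg
Through Q1 2019: 5,310 kg
Through Q2 2019: 5,360 kg
Through Q3 2019: 6,940 kg
Through Q4 2019: 7,480 kg
Through Q1 2020: 8,560 kg
Through Q2 2020: 9,270 kg ← exceeds threshold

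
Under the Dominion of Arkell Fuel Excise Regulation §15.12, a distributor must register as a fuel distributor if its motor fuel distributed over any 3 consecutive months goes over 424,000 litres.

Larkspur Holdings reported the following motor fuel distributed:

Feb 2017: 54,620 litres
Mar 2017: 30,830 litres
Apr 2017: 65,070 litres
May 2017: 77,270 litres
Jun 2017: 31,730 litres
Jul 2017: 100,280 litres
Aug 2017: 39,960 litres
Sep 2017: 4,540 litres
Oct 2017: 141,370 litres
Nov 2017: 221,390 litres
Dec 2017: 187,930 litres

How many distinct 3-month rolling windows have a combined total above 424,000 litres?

1

Feb 2017–Apr 2017: 54,620 litres + 30,830 litres + 65,070 litres = 150,520 litres (under)
Mar 2017–May 2017: 30,830 litres + 65,070 litres + 77,270 litres = 173,170 litres (under)
Apr 2017–Jun 2017: 65,070 litres + 77,270 litres + 31,730 litres = 174,070 litres (under)
May 2017–Jul 2017: 77,270 litres + 31,730 litres + 100,280 litres = 209,280 litres (under)
Jun 2017–Aug 2017: 31,730 litres + 100,280 litres + 39,960 litres = 171,970 litres (under)
Jul 2017–Sep 2017: 100,280 litres + 39,960 litres + 4,540 litres = 144,780 litres (under)
Aug 2017–Oct 2017: 39,960 litres + 4,540 litres + 141,370 litres = 185,870 litres (under)
Sep 2017–Nov 2017: 4,540 litres + 141,370 litres + 221,390 litres = 367,300 litres (under)
Oct 2017–Dec 2017: 141,370 litres + 221,390 litres + 187,930 litres = 550,690 litres (over)
1 window exceeds the threshold.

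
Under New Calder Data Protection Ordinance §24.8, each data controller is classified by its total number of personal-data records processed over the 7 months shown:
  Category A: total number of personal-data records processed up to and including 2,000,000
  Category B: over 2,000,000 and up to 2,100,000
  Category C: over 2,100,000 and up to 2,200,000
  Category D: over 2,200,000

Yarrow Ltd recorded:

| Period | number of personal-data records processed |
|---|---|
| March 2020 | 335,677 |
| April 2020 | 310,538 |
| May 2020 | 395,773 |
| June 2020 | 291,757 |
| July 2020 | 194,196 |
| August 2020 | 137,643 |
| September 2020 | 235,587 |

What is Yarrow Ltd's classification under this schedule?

Category A

Total number of personal-data records processed: 335,677 + 310,538 + 395,773 + 291,757 + 194,196 + 137,643 + 235,587 = 1,901,171.
1,901,171 ≤ 2,000,000, so Category A applies.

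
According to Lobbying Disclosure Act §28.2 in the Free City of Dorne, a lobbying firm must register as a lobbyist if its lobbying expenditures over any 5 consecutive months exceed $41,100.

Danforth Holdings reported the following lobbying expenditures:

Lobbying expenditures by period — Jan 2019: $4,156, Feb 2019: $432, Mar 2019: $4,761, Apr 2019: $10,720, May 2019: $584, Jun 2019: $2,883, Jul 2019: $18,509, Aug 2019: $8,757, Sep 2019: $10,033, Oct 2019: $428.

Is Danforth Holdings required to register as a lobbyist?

Yes

Jan 2019–May 2019: $4,156 + $432 + $4,761 + $10,720 + $584 = $20,653 (under)
Feb 2019–Jun 2019: $432 + $4,761 + $10,720 + $584 + $2,883 = $19,380 (under)
Mar 2019–Jul 2019: $4,761 + $10,720 + $584 + $2,883 + $18,509 = $37,457 (under)
Apr 2019–Aug 2019: $10,720 + $584 + $2,883 + $18,509 + $8,757 = $41,453 (over)
May 2019–Sep 2019: $584 + $2,883 + $18,509 + $8,757 + $10,033 = $40,766 (under)
Jun 2019–Oct 2019: $2,883 + $18,509 + $8,757 + $10,033 + $428 = $40,610 (under)
At least one window exceeds $41,100.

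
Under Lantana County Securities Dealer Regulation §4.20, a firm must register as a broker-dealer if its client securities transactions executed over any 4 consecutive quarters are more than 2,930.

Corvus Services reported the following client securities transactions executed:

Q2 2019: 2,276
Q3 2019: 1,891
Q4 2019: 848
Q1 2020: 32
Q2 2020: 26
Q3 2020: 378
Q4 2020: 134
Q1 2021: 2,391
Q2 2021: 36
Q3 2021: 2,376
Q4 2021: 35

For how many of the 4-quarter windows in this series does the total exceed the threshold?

4

Q2 2019–Q1 2020: 2,276 + 1,891 + 848 + 32 = 5,047 (over)
Q3 2019–Q2 2020: 1,891 + 848 + 32 + 26 = 2,797 (under)
Q4 2019–Q3 2020: 848 + 32 + 26 + 378 = 1,284 (under)
Q1 2020–Q4 2020: 32 + 26 + 378 + 134 = 570 (under)
Q2 2020–Q1 2021: 26 + 378 + 134 + 2,391 = 2,929 (under)
Q3 2020–Q2 2021: 378 + 134 + 2,391 + 36 = 2,939 (over)
Q4 2020–Q3 2021: 134 + 2,391 + 36 + 2,376 = 4,937 (over)
Q1 2021–Q4 2021: 2,391 + 36 + 2,376 + 35 = 4,838 (over)
4 windows exceed the threshold.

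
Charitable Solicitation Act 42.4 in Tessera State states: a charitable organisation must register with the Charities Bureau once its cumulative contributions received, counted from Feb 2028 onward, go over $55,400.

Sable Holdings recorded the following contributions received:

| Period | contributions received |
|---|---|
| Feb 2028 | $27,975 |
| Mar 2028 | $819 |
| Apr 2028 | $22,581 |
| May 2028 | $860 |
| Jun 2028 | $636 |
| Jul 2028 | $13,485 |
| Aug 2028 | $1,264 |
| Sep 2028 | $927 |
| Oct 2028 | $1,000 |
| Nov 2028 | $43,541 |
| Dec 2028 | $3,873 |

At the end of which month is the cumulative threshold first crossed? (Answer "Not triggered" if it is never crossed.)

Through Feb 2028: $27,975
Through Mar 2028: $28,794
Through Apr 2028: $51,375
Through May 2028: $52,235
Through Jun 2028: $52,871
Through Jul 2028: $66,356 ← exceeds threshold

Jul 2028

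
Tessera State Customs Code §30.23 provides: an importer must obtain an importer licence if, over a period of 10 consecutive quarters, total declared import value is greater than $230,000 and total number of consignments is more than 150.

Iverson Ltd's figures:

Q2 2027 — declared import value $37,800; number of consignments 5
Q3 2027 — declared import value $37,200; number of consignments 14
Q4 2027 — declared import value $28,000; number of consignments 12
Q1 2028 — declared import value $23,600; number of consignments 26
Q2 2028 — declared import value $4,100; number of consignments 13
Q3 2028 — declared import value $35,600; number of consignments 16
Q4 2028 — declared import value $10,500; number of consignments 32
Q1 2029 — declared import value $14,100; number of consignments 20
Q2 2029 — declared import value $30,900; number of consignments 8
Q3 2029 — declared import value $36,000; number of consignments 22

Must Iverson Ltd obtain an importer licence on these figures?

Yes

Total declared import value: $37,800 + $37,200 + $28,000 + $23,600 + $4,100 + $35,600 + $10,500 + $14,100 + $30,900 + $36,000 = $257,800 (> $230,000).
Total number of consignments: 5 + 14 + 12 + 26 + 13 + 16 + 32 + 20 + 8 + 22 = 168 (> 150).
The test is 'and': both thresholds are exceeded.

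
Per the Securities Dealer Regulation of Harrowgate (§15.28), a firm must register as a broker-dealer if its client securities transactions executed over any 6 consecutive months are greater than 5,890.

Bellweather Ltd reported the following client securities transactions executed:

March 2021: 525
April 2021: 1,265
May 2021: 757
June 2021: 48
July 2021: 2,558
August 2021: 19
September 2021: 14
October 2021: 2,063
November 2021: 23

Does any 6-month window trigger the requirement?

No

March 2021–August 2021: 525 + 1,265 + 757 + 48 + 2,558 + 19 = 5,172 (under)
April 2021–September 2021: 1,265 + 757 + 48 + 2,558 + 19 + 14 = 4,661 (under)
May 2021–October 2021: 757 + 48 + 2,558 + 19 + 14 + 2,063 = 5,459 (under)
June 2021–November 2021: 48 + 2,558 + 19 + 14 + 2,063 + 23 = 4,725 (under)
No window exceeds 5,890.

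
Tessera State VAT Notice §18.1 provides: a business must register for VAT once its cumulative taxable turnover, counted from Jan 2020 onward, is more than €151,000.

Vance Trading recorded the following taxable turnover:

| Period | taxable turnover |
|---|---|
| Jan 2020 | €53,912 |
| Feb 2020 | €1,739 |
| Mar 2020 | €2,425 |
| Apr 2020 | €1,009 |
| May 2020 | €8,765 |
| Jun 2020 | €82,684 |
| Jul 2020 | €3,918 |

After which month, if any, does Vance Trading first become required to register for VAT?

Jul 2020

Through Jan 2020: €53,912
Through Feb 2020: €55,651
Through Mar 2020: €58,076
Through Apr 2020: €59,085
Through May 2020: €67,850
Through Jun 2020: €150,534
Through Jul 2020: €154,452 ← exceeds threshold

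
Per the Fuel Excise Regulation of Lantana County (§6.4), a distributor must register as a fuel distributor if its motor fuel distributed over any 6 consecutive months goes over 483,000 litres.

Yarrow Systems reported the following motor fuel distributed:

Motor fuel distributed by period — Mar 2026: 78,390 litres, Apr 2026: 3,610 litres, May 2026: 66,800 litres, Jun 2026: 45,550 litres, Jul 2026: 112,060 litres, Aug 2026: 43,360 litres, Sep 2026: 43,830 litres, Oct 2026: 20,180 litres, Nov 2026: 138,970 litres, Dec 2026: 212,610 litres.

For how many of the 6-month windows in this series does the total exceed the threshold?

Mar 2026–Aug 2026: 78,390 litres + 3,610 litres + 66,800 litres + 45,550 litres + 112,060 litres + 43,360 litres = 349,770 litres (under)
Apr 2026–Sep 2026: 3,610 litres + 66,800 litres + 45,550 litres + 112,060 litres + 43,360 litres + 43,830 litres = 315,210 litres (under)
May 2026–Oct 2026: 66,800 litres + 45,550 litres + 112,060 litres + 43,360 litres + 43,830 litres + 20,180 litres = 331,780 litres (under)
Jun 2026–Nov 2026: 45,550 litres + 112,060 litres + 43,360 litres + 43,830 litres + 20,180 litres + 138,970 litres = 403,950 litres (under)
Jul 2026–Dec 2026: 112,060 litres + 43,360 litres + 43,830 litres + 20,180 litres + 138,970 litres + 212,610 litres = 571,010 litres (over)
1 window exceeds the threshold.

1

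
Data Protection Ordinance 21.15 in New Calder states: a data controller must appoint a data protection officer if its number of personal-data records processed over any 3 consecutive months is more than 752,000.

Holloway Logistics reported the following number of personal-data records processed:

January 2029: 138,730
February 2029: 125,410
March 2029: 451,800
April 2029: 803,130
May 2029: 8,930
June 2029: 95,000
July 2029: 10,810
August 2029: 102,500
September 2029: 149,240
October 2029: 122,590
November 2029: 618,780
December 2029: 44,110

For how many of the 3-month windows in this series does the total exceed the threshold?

January 2029–March 2029: 138,730 + 125,410 + 451,800 = 715,940 (under)
February 2029–April 2029: 125,410 + 451,800 + 803,130 = 1,380,340 (over)
March 2029–May 2029: 451,800 + 803,130 + 8,930 = 1,263,860 (over)
April 2029–June 2029: 803,130 + 8,930 + 95,000 = 907,060 (over)
May 2029–July 2029: 8,930 + 95,000 + 10,810 = 114,740 (under)
June 2029–August 2029: 95,000 + 10,810 + 102,500 = 208,310 (under)
July 2029–September 2029: 10,810 + 102,500 + 149,240 = 262,550 (under)
August 2029–October 2029: 102,500 + 149,240 + 122,590 = 374,330 (under)
September 2029–November 2029: 149,240 + 122,590 + 618,780 = 890,610 (over)
October 2029–December 2029: 122,590 + 618,780 + 44,110 = 785,480 (over)
5 windows exceed the threshold.

5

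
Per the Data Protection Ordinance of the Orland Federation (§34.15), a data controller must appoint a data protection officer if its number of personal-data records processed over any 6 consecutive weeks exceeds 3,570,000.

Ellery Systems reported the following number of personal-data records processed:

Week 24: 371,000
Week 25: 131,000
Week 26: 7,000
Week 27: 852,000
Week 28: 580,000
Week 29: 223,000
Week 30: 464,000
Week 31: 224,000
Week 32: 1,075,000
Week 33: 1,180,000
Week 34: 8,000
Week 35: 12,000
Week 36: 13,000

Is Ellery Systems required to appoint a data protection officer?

Week 24–Week 29: 371,000 + 131,000 + 7,000 + 852,000 + 580,000 + 223,000 = 2,164,000 (under)
Week 25–Week 30: 131,000 + 7,000 + 852,000 + 580,000 + 223,000 + 464,000 = 2,257,000 (under)
Week 26–Week 31: 7,000 + 852,000 + 580,000 + 223,000 + 464,000 + 224,000 = 2,350,000 (under)
Week 27–Week 32: 852,000 + 580,000 + 223,000 + 464,000 + 224,000 + 1,075,000 = 3,418,000 (under)
Week 28–Week 33: 580,000 + 223,000 + 464,000 + 224,000 + 1,075,000 + 1,180,000 = 3,746,000 (over)
Week 29–Week 34: 223,000 + 464,000 + 224,000 + 1,075,000 + 1,180,000 + 8,000 = 3,174,000 (under)
Week 30–Week 35: 464,000 + 224,000 + 1,075,000 + 1,180,000 + 8,000 + 12,000 = 2,963,000 (under)
Week 31–Week 36: 224,000 + 1,075,000 + 1,180,000 + 8,000 + 12,000 + 13,000 = 2,512,000 (under)
At least one window exceeds 3,570,000.

Yes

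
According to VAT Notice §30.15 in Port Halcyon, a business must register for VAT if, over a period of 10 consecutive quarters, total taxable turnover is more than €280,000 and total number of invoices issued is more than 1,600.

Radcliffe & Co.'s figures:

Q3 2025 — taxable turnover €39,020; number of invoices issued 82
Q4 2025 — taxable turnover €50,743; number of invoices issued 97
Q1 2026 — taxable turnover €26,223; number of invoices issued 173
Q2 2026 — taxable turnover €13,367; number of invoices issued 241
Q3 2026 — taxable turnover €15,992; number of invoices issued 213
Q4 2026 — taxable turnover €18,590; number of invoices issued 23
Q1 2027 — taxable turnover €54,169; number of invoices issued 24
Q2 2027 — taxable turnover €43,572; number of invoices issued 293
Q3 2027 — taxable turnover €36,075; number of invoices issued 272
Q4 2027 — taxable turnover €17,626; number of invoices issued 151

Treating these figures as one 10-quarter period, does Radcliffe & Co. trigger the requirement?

Total taxable turnover: €39,020 + €50,743 + €26,223 + €13,367 + €15,992 + €18,590 + €54,169 + €43,572 + €36,075 + €17,626 = €315,377 (> €280,000).
Total number of invoices issued: 82 + 97 + 173 + 241 + 213 + 23 + 24 + 293 + 272 + 151 = 1,569 (≤ 1,600).
The test is 'and': the rule requires both, and at least one is not exceeded.

No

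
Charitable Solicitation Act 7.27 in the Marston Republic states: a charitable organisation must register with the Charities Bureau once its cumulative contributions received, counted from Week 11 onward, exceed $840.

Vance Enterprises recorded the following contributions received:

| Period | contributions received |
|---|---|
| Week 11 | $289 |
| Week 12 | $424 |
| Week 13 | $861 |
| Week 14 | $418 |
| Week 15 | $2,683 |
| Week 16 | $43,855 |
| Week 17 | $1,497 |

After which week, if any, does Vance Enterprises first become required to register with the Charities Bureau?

Week 13

Through Week 11: $289
Through Week 12: $713
Through Week 13: $1,574 ← exceeds threshold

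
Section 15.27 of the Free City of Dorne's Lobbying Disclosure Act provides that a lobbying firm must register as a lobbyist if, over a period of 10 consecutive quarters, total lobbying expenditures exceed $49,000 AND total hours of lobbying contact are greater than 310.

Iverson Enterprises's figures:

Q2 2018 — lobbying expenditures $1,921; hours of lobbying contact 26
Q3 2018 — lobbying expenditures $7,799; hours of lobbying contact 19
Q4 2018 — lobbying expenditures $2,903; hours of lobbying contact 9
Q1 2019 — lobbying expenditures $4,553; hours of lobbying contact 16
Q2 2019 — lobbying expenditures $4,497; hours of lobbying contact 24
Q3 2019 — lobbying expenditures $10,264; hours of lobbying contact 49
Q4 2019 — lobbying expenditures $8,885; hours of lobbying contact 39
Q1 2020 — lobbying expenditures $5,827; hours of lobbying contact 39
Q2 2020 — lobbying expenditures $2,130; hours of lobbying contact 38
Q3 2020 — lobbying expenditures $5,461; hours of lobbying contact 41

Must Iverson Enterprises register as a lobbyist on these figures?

Total lobbying expenditures: $1,921 + $7,799 + $2,903 + $4,553 + $4,497 + $10,264 + $8,885 + $5,827 + $2,130 + $5,461 = $54,240 (> $49,000).
Total hours of lobbying contact: 26 + 19 + 9 + 16 + 24 + 49 + 39 + 39 + 38 + 41 = 300 (≤ 310).
The test is 'and': the rule requires both, and at least one is not exceeded.

No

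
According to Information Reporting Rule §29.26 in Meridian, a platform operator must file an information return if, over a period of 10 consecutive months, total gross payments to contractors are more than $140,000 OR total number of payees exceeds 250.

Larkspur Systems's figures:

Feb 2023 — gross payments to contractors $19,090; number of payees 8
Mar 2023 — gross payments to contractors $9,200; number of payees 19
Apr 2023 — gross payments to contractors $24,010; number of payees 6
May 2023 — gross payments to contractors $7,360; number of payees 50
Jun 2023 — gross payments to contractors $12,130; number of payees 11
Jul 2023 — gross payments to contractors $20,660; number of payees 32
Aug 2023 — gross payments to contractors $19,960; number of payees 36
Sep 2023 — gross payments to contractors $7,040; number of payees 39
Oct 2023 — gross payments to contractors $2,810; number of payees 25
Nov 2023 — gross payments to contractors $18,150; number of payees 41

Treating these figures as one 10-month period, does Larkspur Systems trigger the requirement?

Total gross payments to contractors: $19,090 + $9,200 + $24,010 + $7,360 + $12,130 + $20,660 + $19,960 + $7,040 + $2,810 + $18,150 = $140,410 (> $140,000).
Total number of payees: 8 + 19 + 6 + 50 + 11 + 32 + 36 + 39 + 25 + 41 = 267 (> 250).
The test is 'or': at least one threshold is exceeded.

Yes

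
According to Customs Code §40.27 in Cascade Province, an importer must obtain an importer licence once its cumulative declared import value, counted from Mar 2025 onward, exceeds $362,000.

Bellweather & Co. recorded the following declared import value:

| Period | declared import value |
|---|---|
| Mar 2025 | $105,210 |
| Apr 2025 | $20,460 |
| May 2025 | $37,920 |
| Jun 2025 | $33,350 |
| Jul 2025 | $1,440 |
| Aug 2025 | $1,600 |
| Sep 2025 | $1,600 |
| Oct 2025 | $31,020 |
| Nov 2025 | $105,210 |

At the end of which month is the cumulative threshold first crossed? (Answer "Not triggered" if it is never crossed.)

Through Mar 2025: $105,210
Through Apr 2025: $125,670
Through May 2025: $163,590
Through Jun 2025: $196,940
Through Jul 2025: $198,380
Through Aug 2025: $199,980
Through Sep 2025: $201,580
Through Oct 2025: $232,600
Through Nov 2025: $337,810
Final cumulative total $337,810 ≤ $362,000; the threshold is never exceeded.

Not triggered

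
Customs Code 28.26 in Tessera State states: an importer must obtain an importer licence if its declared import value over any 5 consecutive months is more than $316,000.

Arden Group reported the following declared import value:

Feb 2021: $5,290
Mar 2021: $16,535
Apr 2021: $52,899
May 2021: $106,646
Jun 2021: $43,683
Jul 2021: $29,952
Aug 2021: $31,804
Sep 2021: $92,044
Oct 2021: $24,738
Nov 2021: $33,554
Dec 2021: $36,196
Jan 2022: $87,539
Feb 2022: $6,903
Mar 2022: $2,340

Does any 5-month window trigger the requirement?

No

Feb 2021–Jun 2021: $5,290 + $16,535 + $52,899 + $106,646 + $43,683 = $225,053 (under)
Mar 2021–Jul 2021: $16,535 + $52,899 + $106,646 + $43,683 + $29,952 = $249,715 (under)
Apr 2021–Aug 2021: $52,899 + $106,646 + $43,683 + $29,952 + $31,804 = $264,984 (under)
May 2021–Sep 2021: $106,646 + $43,683 + $29,952 + $31,804 + $92,044 = $304,129 (under)
Jun 2021–Oct 2021: $43,683 + $29,952 + $31,804 + $92,044 + $24,738 = $222,221 (under)
Jul 2021–Nov 2021: $29,952 + $31,804 + $92,044 + $24,738 + $33,554 = $212,092 (under)
Aug 2021–Dec 2021: $31,804 + $92,044 + $24,738 + $33,554 + $36,196 = $218,336 (under)
Sep 2021–Jan 2022: $92,044 + $24,738 + $33,554 + $36,196 + $87,539 = $274,071 (under)
Oct 2021–Feb 2022: $24,738 + $33,554 + $36,196 + $87,539 + $6,903 = $188,930 (under)
Nov 2021–Mar 2022: $33,554 + $36,196 + $87,539 + $6,903 + $2,340 = $166,532 (under)
No window exceeds $316,000.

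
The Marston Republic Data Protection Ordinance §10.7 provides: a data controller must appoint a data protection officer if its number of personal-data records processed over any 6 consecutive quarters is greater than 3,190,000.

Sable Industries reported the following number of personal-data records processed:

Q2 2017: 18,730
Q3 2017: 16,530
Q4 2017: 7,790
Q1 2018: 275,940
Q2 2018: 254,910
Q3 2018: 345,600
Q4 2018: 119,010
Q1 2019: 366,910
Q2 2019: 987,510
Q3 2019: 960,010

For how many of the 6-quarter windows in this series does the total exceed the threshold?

Q2 2017–Q3 2018: 18,730 + 16,530 + 7,790 + 275,940 + 254,910 + 345,600 = 919,500 (under)
Q3 2017–Q4 2018: 16,530 + 7,790 + 275,940 + 254,910 + 345,600 + 119,010 = 1,019,780 (under)
Q4 2017–Q1 2019: 7,790 + 275,940 + 254,910 + 345,600 + 119,010 + 366,910 = 1,370,160 (under)
Q1 2018–Q2 2019: 275,940 + 254,910 + 345,600 + 119,010 + 366,910 + 987,510 = 2,349,880 (under)
Q2 2018–Q3 2019: 254,910 + 345,600 + 119,010 + 366,910 + 987,510 + 960,010 = 3,033,950 (under)
0 windows exceed the threshold.

0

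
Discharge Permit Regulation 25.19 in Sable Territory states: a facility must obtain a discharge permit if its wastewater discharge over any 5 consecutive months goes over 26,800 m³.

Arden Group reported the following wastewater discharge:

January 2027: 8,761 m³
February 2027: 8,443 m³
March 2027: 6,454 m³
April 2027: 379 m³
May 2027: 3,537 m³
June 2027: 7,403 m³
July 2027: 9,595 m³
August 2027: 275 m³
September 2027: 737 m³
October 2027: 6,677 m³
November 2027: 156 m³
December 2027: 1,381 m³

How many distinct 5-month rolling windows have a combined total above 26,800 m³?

January 2027–May 2027: 8,761 m³ + 8,443 m³ + 6,454 m³ + 379 m³ + 3,537 m³ = 27,574 m³ (over)
February 2027–June 2027: 8,443 m³ + 6,454 m³ + 379 m³ + 3,537 m³ + 7,403 m³ = 26,216 m³ (under)
March 2027–July 2027: 6,454 m³ + 379 m³ + 3,537 m³ + 7,403 m³ + 9,595 m³ = 27,368 m³ (over)
April 2027–August 2027: 379 m³ + 3,537 m³ + 7,403 m³ + 9,595 m³ + 275 m³ = 21,189 m³ (under)
May 2027–September 2027: 3,537 m³ + 7,403 m³ + 9,595 m³ + 275 m³ + 737 m³ = 21,547 m³ (under)
June 2027–October 2027: 7,403 m³ + 9,595 m³ + 275 m³ + 737 m³ + 6,677 m³ = 24,687 m³ (under)
July 2027–November 2027: 9,595 m³ + 275 m³ + 737 m³ + 6,677 m³ + 156 m³ = 17,440 m³ (under)
August 2027–December 2027: 275 m³ + 737 m³ + 6,677 m³ + 156 m³ + 1,381 m³ = 9,226 m³ (under)
2 windows exceed the threshold.

2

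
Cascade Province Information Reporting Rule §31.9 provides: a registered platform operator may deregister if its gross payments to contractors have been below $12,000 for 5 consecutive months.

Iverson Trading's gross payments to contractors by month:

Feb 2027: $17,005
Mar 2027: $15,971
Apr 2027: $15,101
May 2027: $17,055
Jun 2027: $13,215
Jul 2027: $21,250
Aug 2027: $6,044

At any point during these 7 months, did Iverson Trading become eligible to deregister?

No

Months below $12,000: Aug 2027.
Longest run of consecutive months below the threshold: 1.
1 < 5, so Iverson Trading never became eligible.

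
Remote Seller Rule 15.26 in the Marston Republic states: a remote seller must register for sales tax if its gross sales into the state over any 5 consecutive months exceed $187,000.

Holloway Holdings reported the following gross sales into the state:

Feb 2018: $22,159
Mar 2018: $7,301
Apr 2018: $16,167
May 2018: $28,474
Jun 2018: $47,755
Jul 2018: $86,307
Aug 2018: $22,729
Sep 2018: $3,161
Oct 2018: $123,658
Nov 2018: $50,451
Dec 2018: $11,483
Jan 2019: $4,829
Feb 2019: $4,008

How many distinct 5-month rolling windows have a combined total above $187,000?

7

Feb 2018–Jun 2018: $22,159 + $7,301 + $16,167 + $28,474 + $47,755 = $121,856 (under)
Mar 2018–Jul 2018: $7,301 + $16,167 + $28,474 + $47,755 + $86,307 = $186,004 (under)
Apr 2018–Aug 2018: $16,167 + $28,474 + $47,755 + $86,307 + $22,729 = $201,432 (over)
May 2018–Sep 2018: $28,474 + $47,755 + $86,307 + $22,729 + $3,161 = $188,426 (over)
Jun 2018–Oct 2018: $47,755 + $86,307 + $22,729 + $3,161 + $123,658 = $283,610 (over)
Jul 2018–Nov 2018: $86,307 + $22,729 + $3,161 + $123,658 + $50,451 = $286,306 (over)
Aug 2018–Dec 2018: $22,729 + $3,161 + $123,658 + $50,451 + $11,483 = $211,482 (over)
Sep 2018–Jan 2019: $3,161 + $123,658 + $50,451 + $11,483 + $4,829 = $193,582 (over)
Oct 2018–Feb 2019: $123,658 + $50,451 + $11,483 + $4,829 + $4,008 = $194,429 (over)
7 windows exceed the threshold.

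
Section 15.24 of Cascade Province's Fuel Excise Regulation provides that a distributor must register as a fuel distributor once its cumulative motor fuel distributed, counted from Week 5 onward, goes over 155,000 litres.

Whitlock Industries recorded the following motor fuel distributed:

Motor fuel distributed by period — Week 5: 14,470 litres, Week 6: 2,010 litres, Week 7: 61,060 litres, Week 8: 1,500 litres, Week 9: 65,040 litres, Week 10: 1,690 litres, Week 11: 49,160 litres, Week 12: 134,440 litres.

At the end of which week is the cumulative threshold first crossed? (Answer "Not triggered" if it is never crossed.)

Week 11

Through Week 5: 14,470 litres
Through Week 6: 16,480 litres
Through Week 7: 77,540 litres
Through Week 8: 79,040 litres
Through Week 9: 144,080 litres
Through Week 10: 145,770 litres
Through Week 11: 194,930 litres ← exceeds threshold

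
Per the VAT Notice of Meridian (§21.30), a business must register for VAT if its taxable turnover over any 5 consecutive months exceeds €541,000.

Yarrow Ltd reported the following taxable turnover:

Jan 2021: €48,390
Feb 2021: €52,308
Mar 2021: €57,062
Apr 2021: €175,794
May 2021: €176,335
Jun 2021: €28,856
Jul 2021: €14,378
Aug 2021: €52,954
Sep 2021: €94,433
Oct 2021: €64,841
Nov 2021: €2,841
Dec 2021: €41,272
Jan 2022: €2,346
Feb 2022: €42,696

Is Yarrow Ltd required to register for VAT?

No

Jan 2021–May 2021: €48,390 + €52,308 + €57,062 + €175,794 + €176,335 = €509,889 (under)
Feb 2021–Jun 2021: €52,308 + €57,062 + €175,794 + €176,335 + €28,856 = €490,355 (under)
Mar 2021–Jul 2021: €57,062 + €175,794 + €176,335 + €28,856 + €14,378 = €452,425 (under)
Apr 2021–Aug 2021: €175,794 + €176,335 + €28,856 + €14,378 + €52,954 = €448,317 (under)
May 2021–Sep 2021: €176,335 + €28,856 + €14,378 + €52,954 + €94,433 = €366,956 (under)
Jun 2021–Oct 2021: €28,856 + €14,378 + €52,954 + €94,433 + €64,841 = €255,462 (under)
Jul 2021–Nov 2021: €14,378 + €52,954 + €94,433 + €64,841 + €2,841 = €229,447 (under)
Aug 2021–Dec 2021: €52,954 + €94,433 + €64,841 + €2,841 + €41,272 = €256,341 (under)
Sep 2021–Jan 2022: €94,433 + €64,841 + €2,841 + €41,272 + €2,346 = €205,733 (under)
Oct 2021–Feb 2022: €64,841 + €2,841 + €41,272 + €2,346 + €42,696 = €153,996 (under)
No window exceeds €541,000.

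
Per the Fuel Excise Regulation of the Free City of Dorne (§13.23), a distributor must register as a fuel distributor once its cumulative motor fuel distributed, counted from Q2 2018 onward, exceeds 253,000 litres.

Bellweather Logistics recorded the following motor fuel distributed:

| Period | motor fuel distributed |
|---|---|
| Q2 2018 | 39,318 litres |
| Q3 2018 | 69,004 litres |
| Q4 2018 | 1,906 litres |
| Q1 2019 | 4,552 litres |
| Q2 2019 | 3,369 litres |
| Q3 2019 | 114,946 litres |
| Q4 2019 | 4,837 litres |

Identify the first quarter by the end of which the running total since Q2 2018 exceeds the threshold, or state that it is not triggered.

Through Q2 2018: 39,318 litres
Through Q3 2018: 108,322 litres
Through Q4 2018: 110,228 litres
Through Q1 2019: 114,780 litres
Through Q2 2019: 118,149 litres
Through Q3 2019: 233,095 litres
Through Q4 2019: 237,932 litres
Final cumulative total 237,932 litres ≤ 253,000 litres; the threshold is never exceeded.

Not triggered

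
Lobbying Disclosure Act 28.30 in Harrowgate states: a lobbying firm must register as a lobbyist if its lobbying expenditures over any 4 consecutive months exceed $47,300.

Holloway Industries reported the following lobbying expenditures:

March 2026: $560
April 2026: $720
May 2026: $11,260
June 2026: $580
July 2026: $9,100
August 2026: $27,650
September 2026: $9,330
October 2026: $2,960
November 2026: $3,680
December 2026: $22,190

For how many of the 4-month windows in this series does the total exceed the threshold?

2

March 2026–June 2026: $560 + $720 + $11,260 + $580 = $13,120 (under)
April 2026–July 2026: $720 + $11,260 + $580 + $9,100 = $21,660 (under)
May 2026–August 2026: $11,260 + $580 + $9,100 + $27,650 = $48,590 (over)
June 2026–September 2026: $580 + $9,100 + $27,650 + $9,330 = $46,660 (under)
July 2026–October 2026: $9,100 + $27,650 + $9,330 + $2,960 = $49,040 (over)
August 2026–November 2026: $27,650 + $9,330 + $2,960 + $3,680 = $43,620 (under)
September 2026–December 2026: $9,330 + $2,960 + $3,680 + $22,190 = $38,160 (under)
2 windows exceed the threshold.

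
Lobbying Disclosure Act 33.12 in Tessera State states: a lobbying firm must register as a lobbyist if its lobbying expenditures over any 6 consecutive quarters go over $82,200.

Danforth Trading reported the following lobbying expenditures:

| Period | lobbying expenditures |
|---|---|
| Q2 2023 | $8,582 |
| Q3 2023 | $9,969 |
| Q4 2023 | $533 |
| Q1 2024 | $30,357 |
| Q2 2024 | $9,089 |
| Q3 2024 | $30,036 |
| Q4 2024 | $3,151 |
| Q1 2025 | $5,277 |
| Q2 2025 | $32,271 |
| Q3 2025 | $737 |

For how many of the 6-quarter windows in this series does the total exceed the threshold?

Q2 2023–Q3 2024: $8,582 + $9,969 + $533 + $30,357 + $9,089 + $30,036 = $88,566 (over)
Q3 2023–Q4 2024: $9,969 + $533 + $30,357 + $9,089 + $30,036 + $3,151 = $83,135 (over)
Q4 2023–Q1 2025: $533 + $30,357 + $9,089 + $30,036 + $3,151 + $5,277 = $78,443 (under)
Q1 2024–Q2 2025: $30,357 + $9,089 + $30,036 + $3,151 + $5,277 + $32,271 = $110,181 (over)
Q2 2024–Q3 2025: $9,089 + $30,036 + $3,151 + $5,277 + $32,271 + $737 = $80,561 (under)
3 windows exceed the threshold.

3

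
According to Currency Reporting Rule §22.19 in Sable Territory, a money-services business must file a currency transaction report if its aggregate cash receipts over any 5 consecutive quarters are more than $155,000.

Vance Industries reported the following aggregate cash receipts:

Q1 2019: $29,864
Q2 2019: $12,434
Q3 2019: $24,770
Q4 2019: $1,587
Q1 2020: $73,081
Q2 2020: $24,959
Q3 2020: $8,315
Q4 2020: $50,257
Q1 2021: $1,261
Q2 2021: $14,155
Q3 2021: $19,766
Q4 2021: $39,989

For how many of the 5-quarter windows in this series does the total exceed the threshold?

Q1 2019–Q1 2020: $29,864 + $12,434 + $24,770 + $1,587 + $73,081 = $141,736 (under)
Q2 2019–Q2 2020: $12,434 + $24,770 + $1,587 + $73,081 + $24,959 = $136,831 (under)
Q3 2019–Q3 2020: $24,770 + $1,587 + $73,081 + $24,959 + $8,315 = $132,712 (under)
Q4 2019–Q4 2020: $1,587 + $73,081 + $24,959 + $8,315 + $50,257 = $158,199 (over)
Q1 2020–Q1 2021: $73,081 + $24,959 + $8,315 + $50,257 + $1,261 = $157,873 (over)
Q2 2020–Q2 2021: $24,959 + $8,315 + $50,257 + $1,261 + $14,155 = $98,947 (under)
Q3 2020–Q3 2021: $8,315 + $50,257 + $1,261 + $14,155 + $19,766 = $93,754 (under)
Q4 2020–Q4 2021: $50,257 + $1,261 + $14,155 + $19,766 + $39,989 = $125,428 (under)
2 windows exceed the threshold.

2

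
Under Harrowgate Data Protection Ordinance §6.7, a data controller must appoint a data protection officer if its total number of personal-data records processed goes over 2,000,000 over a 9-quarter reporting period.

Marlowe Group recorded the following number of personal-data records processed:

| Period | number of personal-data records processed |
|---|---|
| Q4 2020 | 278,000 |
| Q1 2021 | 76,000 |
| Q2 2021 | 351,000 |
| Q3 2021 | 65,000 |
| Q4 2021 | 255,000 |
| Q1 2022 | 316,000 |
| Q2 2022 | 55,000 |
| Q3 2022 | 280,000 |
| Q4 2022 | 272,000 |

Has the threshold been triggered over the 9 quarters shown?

Total number of personal-data records processed: 278,000 + 76,000 + 351,000 + 65,000 + 255,000 + 316,000 + 55,000 + 280,000 + 272,000 = 1,948,000.
1,948,000 ≤ 2,000,000, so the threshold is not exceeded.

No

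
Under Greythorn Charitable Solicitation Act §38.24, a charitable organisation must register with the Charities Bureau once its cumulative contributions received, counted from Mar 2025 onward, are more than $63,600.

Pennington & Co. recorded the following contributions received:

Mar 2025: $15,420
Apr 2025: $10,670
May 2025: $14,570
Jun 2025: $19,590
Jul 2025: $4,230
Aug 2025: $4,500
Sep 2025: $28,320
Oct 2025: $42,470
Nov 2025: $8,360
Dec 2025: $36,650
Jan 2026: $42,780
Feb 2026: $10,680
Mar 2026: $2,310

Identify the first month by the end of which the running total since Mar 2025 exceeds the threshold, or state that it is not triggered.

Jul 2025

Through Mar 2025: $15,420
Through Apr 2025: $26,090
Through May 2025: $40,660
Through Jun 2025: $60,250
Through Jul 2025: $64,480 ← exceeds threshold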